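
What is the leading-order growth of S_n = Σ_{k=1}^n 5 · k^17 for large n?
S_n ~ 5 · n^18 / 18

By integral comparison (Euler-Maclaurin), Σ_{k=1}^n 5 · k^17 = 5 · ∫_0^n x^17 dx + O(n^17) = 5 · n^18/18 + O(n^17). (Equivalently, Faulhaber's formula gives the same leading term.)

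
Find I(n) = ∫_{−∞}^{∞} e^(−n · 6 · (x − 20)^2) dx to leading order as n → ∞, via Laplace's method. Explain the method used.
I(n) = sqrt(π/(6n))

Here φ(x) = 6 · (x − 20)^2 has its unique minimum at x* = 20 with φ(x*) = 0 and φ''(x*) = 12. Laplace's method gives
  I(n) ~ e^(−n φ(x*)) · sqrt(2π / (n · φ''(x*))) = sqrt(2π / (12n)) = sqrt(π/(6n)).
This is exact: substituting u = (x − 20)·sqrt(6n) gives I(n) = (1/sqrt(6n)) ∫_{−∞}^{∞} e^(−u^2) du = sqrt(π/(6n)).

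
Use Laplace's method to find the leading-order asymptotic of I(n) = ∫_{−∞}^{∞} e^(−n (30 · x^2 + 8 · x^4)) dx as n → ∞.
I(n) ~ sqrt(π/(30n))

φ(x) = 30 · x^2 + 8 · x^4 has its unique global minimum at x* = 0 (since φ'(x) = 60x + 32x^3 = 0 only at x = 0 for real x with both coefficients positive, and φ → ∞ as |x| → ∞). At x* = 0, φ(0) = 0 and φ''(0) = 60. Laplace's method then gives
  I(n) ~ sqrt(2π / (n · φ''(0))) · e^(−n φ(0)) = sqrt(2π / (60n)) = sqrt(π/(30n)).
The 8 · x^4 term contributes only at subleading order (an O(1/n) relative correction).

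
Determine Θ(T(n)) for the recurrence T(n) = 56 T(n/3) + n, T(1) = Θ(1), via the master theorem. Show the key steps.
T(n) = Θ(n^(log_3 56))

Master theorem: compare f(n) = n to n^(log_3 56) where log_3 56 ≈ 3.664. Since 1 < log_3 56, we have f(n) = O(n^(log_3 56 − ε)) for some ε > 0 — Case 1. Hence T(n) = Θ(n^(log_3 56)).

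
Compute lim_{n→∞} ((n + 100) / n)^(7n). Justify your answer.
lim = e^700

Rewrite as (1 + 100/n)^(7n). By the standard limit (1 + x/n)^n → e^x, we have (1 + 100/n)^n → e^100, and raising to the 7th power gives e^700.
More precisely, ln[(1 + 100/n)^(7n)] = 7n · ln(1 + 100/n) = 7n · (100/n + O(1/n^2)) = 700 + O(1/n) → 700.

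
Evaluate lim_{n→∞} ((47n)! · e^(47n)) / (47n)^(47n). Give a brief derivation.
lim = ∞

Stirling: (47n)! ~ sqrt(2π·47n) · (47n/e)^(47n). Hence
  (47n)! · e^(47n) / (47n)^(47n) ~ sqrt(2π·47n) = sqrt(2π·47) · sqrt(n) → ∞.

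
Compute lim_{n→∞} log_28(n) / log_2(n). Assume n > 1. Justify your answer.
lim = ln(2) / ln(28) = log_28(2)

Change of base: log_28(n) = ln n / ln 28 and log_2(n) = ln n / ln 2. The ratio is (ln n / ln 28) · (ln 2 / ln n) = ln 2 / ln 28, a constant independent of n. So the limit is ln 2 / ln 28 = log_28(2).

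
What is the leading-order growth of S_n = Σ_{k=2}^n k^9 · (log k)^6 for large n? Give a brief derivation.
S_n ~ n^10 · (log n)^6 / 10

By integral comparison, S_n = ∫_1^n x^9 · (log x)^6 dx + O(n^9 · (log n)^6). For the integral, the leading term of ∫_1^n x^9 (log x)^6 dx is n^10/10 · (log n)^6 (by repeated integration by parts; each step lowers the log-exponent and produces a relatively O(1/log n) correction). Hence S_n ~ n^10 · (log n)^6 / 10.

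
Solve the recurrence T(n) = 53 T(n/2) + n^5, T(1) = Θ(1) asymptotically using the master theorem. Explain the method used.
T(n) = Θ(n^(log_2 53))

Master theorem: compare f(n) = n^5 to n^(log_2 53) where log_2 53 ≈ 5.728. Since 5 < log_2 53, we have f(n) = O(n^(log_2 53 − ε)) for some ε > 0 — Case 1. Hence T(n) = Θ(n^(log_2 53)).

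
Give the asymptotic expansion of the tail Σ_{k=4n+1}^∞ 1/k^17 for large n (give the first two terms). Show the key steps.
Σ_{k>4n} 1/k^17 = 1/(16 · (4n)^16) − 1/(2 · (4n)^17) + O(1/(4n)^18)

Compare to the integral: ∫_{4n}^∞ x^(−17) dx = [−x^(−16)/16]_{4n}^∞ = 1/((17−1)·(4n)^16). The Euler-Maclaurin correction adds −f(4n)/2 = −1/(2·(4n)^17). Euler-Maclaurin then gives
  Σ_{k>4n} 1/k^17 = ∫_{4n}^∞ dx/x^17 − 1/(2·(4n)^17) + O(1/(4n)^18).
(Equivalently this is ζ(17) − Σ_{k≤4n} 1/k^17.)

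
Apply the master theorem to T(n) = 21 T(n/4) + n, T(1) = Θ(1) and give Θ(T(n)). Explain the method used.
T(n) = Θ(n^(log_4 21))

Master theorem: compare f(n) = n to n^(log_4 21) where log_4 21 ≈ 2.196. Since 1 < log_4 21, we have f(n) = O(n^(log_4 21 − ε)) for some ε > 0 — Case 1. Hence T(n) = Θ(n^(log_4 21)).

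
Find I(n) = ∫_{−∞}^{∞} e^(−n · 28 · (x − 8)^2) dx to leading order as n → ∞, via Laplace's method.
I(n) = sqrt(π/(28n))

Here φ(x) = 28 · (x − 8)^2 has its unique minimum at x* = 8 with φ(x*) = 0 and φ''(x*) = 56. Laplace's method gives
  I(n) ~ e^(−n φ(x*)) · sqrt(2π / (n · φ''(x*))) = sqrt(2π / (56n)) = sqrt(π/(28n)).
This is exact: substituting u = (x − 8)·sqrt(28n) gives I(n) = (1/sqrt(28n)) ∫_{−∞}^{∞} e^(−u^2) du = sqrt(π/(28n)).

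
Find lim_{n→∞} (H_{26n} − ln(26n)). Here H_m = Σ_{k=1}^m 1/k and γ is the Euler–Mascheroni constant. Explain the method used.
lim = γ

By Euler-Maclaurin, H_m = ln m + γ + O(1/m). So
  H_{26n} − ln(26n) = ln(26n) + γ − ln(26n) + O(1/n)
                       = ln(26/26) + γ + O(1/n).
Hence the limit is γ (since ln 1 = 0).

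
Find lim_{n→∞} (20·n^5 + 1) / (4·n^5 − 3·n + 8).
lim = 20/4 = 5

For large n the leading n^5 terms dominate both numerator and denominator. Dividing top and bottom by n^5, every other term tends to 0, leaving 20/4 = 5.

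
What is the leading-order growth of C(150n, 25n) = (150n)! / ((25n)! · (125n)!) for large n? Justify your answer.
C(150n, 25n) ~ (46656/3125)^(25n) · sqrt(3/(5π·25n))

Write N = 25n. Apply Stirling to each factorial:
  (6N)! ~ sqrt(2π·6N) · (6N/e)^(6N),
  N! ~ sqrt(2π N) · (N/e)^N,
  (5N)! ~ sqrt(2π·5N) · (5N/e)^(5N).
The exponential factors combine to (6N)^(6N) / (N^N · (5N)^(5N)) = 6^(6N)/5^(5N) = (6^6/5^5)^N = (46656/3125)^N.
The square-root prefactors combine to sqrt(2π·6N) / (sqrt(2π N)·sqrt(2π·5N)) = sqrt(6 / (2π·5·N)) = sqrt(3/(5π·25n)).
Substituting N = 25n: C(150n, 25n) ~ (46656/3125)^(25n) · sqrt(3/(5π·25n)).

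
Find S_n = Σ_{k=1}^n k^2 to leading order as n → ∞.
S_n ~ n^3 / 3

By integral comparison (Euler-Maclaurin), Σ_{k=1}^n k^2 = ∫_0^n x^2 dx + O(n^2) = n^3/3 + O(n^2). (Equivalently, Faulhaber's formula gives the same leading term.)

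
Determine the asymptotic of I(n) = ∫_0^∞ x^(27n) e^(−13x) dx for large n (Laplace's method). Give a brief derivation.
I(n) ~ (sqrt(2π·27n) / 13) · (27n/(13e))^(27n)

Write the integrand as exp(27n ln x − 13x) and set f(x) = 27n ln x − 13x. Then f'(x) = 27n/x − 13 = 0 at x* = 27n/13, and f''(x*) = −27n/x*^2 = −13^2/(27n). Laplace's method (interior maximum) gives
  I(n) ~ e^(f(x*)) · sqrt(2π / |f''(x*)|)
        = exp(27n ln(27n/13) − 27n) · sqrt(2π · 27n / 13^2)
        = (27n/13)^(27n) e^(−27n) · sqrt(2π·27n) / 13
        = (sqrt(2π·27n) / 13) · (27n/(13e))^(27n).
This matches Γ(27n+1)/13^(27n+1) with Stirling applied to Γ.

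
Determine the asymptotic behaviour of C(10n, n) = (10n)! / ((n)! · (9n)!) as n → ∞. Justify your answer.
C(10n, n) ~ (10000000000/387420489)^(n) · sqrt(5/(9π·n))

Write N = n. Apply Stirling to each factorial:
  (10N)! ~ sqrt(2π·10N) · (10N/e)^(10N),
  N! ~ sqrt(2π N) · (N/e)^N,
  (9N)! ~ sqrt(2π·9N) · (9N/e)^(9N).
The exponential factors combine to (10N)^(10N) / (N^N · (9N)^(9N)) = 10^(10N)/9^(9N) = (10^10/9^9)^N = (10000000000/387420489)^N.
The square-root prefactors combine to sqrt(2π·10N) / (sqrt(2π N)·sqrt(2π·9N)) = sqrt(10 / (2π·9·N)) = sqrt(5/(9π·n)).
Substituting N = n: C(10n, n) ~ (10000000000/387420489)^(n) · sqrt(5/(9π·n)).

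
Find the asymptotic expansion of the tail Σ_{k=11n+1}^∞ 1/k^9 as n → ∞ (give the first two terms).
Σ_{k>11n} 1/k^9 = 1/(8 · (11n)^8) − 1/(2 · (11n)^9) + O(1/(11n)^10)

Compare to the integral: ∫_{11n}^∞ x^(−9) dx = [−x^(−8)/8]_{11n}^∞ = 1/((9−1)·(11n)^8). The Euler-Maclaurin correction adds −f(11n)/2 = −1/(2·(11n)^9). Euler-Maclaurin then gives
  Σ_{k>11n} 1/k^9 = ∫_{11n}^∞ dx/x^9 − 1/(2·(11n)^9) + O(1/(11n)^10).
(Equivalently this is ζ(9) − Σ_{k≤11n} 1/k^9.)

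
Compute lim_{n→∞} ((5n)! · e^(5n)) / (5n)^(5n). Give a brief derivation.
lim = ∞

Stirling: (5n)! ~ sqrt(2π·5n) · (5n/e)^(5n). Hence
  (5n)! · e^(5n) / (5n)^(5n) ~ sqrt(2π·5n) = sqrt(2π·5) · sqrt(n) → ∞.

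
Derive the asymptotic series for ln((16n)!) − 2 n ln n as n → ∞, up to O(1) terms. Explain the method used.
ln((16n)!) − 2 n ln n = 14 n ln n + 16(ln 16 − 1) n + (1/2) ln(2π·16n) + O(1/n)

Stirling: ln((16n)!) = 16n ln(16n) − 16n + (1/2) ln(2π·16n) + O(1/n).
Expand 16n ln(16n) = 16n (ln n + ln 16) = 16n ln n + 16n ln 16.
Subtract 2n ln n: leading term is (16 − 2) n ln n = 14 n ln n. The next term is 16n ln 16 − 16n = 16(ln 16 − 1) n. Then the (1/2) ln(2π·16n) correction.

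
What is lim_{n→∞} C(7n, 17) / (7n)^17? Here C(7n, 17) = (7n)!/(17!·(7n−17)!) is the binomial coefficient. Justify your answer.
lim = 1/17! = 1/355687428096000

With N = 7n → ∞: C(N, 17) / N^17 = [N(N−1)…(N−16)] / (17! · N^17) = (1/17!) · 1 · (1 − 1/(7n)) · … · (1 − 16/(7n)). Each factor → 1 as N → ∞, so the limit is 1/17! = 1/355687428096000.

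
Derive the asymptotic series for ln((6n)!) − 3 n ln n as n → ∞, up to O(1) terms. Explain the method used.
ln((6n)!) − 3 n ln n = 3 n ln n + 6(ln 6 − 1) n + (1/2) ln(2π·6n) + O(1/n)

Stirling: ln((6n)!) = 6n ln(6n) − 6n + (1/2) ln(2π·6n) + O(1/n).
Expand 6n ln(6n) = 6n (ln n + ln 6) = 6n ln n + 6n ln 6.
Subtract 3n ln n: leading term is (6 − 3) n ln n = 3 n ln n. The next term is 6n ln 6 − 6n = 6(ln 6 − 1) n. Then the (1/2) ln(2π·6n) correction.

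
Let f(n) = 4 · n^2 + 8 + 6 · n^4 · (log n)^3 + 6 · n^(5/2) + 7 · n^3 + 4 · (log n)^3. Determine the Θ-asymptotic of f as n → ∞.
f(n) ∈ Θ(n^4 · (log n)^3)

Compare the terms by growth order. For large n, n^a · (log n)^b dominates n^a' · (log n)^b' iff a > a', or (a = a' and b > b'). Ranking the 6 terms shows the dominant one is 6 · n^4 · (log n)^3. Hence f(n) ∈ Θ(n^4 · (log n)^3).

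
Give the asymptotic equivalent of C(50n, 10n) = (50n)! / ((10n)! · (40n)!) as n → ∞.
C(50n, 10n) ~ (3125/256)^(10n) · sqrt(5/(8π·10n))

Write N = 10n. Apply Stirling to each factorial:
  (5N)! ~ sqrt(2π·5N) · (5N/e)^(5N),
  N! ~ sqrt(2π N) · (N/e)^N,
  (4N)! ~ sqrt(2π·4N) · (4N/e)^(4N).
The exponential factors combine to (5N)^(5N) / (N^N · (4N)^(4N)) = 5^(5N)/4^(4N) = (5^5/4^4)^N = (3125/256)^N.
The square-root prefactors combine to sqrt(2π·5N) / (sqrt(2π N)·sqrt(2π·4N)) = sqrt(5 / (2π·4·N)) = sqrt(5/(8π·10n)).
Substituting N = 10n: C(50n, 10n) ~ (3125/256)^(10n) · sqrt(5/(8π·10n)).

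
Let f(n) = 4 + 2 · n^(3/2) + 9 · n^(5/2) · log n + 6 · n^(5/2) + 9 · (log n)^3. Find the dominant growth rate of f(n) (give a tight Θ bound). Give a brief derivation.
f(n) ∈ Θ(n^(5/2) · log n)

Compare the terms by growth order. For large n, n^a · (log n)^b dominates n^a' · (log n)^b' iff a > a', or (a = a' and b > b'). Ranking the 5 terms shows the dominant one is 9 · n^(5/2) · log n. Hence f(n) ∈ Θ(n^(5/2) · log n).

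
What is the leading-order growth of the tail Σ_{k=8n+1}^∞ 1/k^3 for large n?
Σ_{k>8n} 1/k^3 ~ 1/(2 · (8n)^2)

Compare to the integral: ∫_{8n}^∞ x^(−3) dx = [−x^(−2)/2]_{8n}^∞ = 1/((3−1)·(8n)^2). Euler-Maclaurin then gives
  Σ_{k>8n} 1/k^3 = ∫_{8n}^∞ dx/x^3 − 1/(2·(8n)^3) + O(1/(8n)^4).
(Equivalently this is ζ(3) − Σ_{k≤8n} 1/k^3.)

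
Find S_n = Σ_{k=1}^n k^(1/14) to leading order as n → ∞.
S_n ~ (14/15) · n^(15/14)

Integral comparison: Σ_{k=1}^n k^(1/14) = ∫_0^n x^(1/14) dx + O(n^(1/14)). The integral is n^(1 + 1/14) / (1 + 1/14) = n^((1+14)/14) / ((1+14)/14) = (14/15) · n^(15/14).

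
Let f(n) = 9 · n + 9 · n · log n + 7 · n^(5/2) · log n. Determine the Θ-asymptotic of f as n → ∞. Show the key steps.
f(n) ∈ Θ(n^(5/2) · log n)

Compare the terms by growth order. For large n, n^a · (log n)^b dominates n^a' · (log n)^b' iff a > a', or (a = a' and b > b'). Ranking the 3 terms shows the dominant one is 7 · n^(5/2) · log n. Hence f(n) ∈ Θ(n^(5/2) · log n).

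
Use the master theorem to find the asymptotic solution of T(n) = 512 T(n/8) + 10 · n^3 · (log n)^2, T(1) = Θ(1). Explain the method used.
T(n) = Θ(n^3 · (log n)^3)

Here log_8 512 = 3 and f(n) = 10 · n^3 · (log n)^2 = Θ(n^(log_8 512) · (log n)^2). This is the extended Case 2 of the master theorem (f matches the critical exponent up to log factors), giving T(n) = Θ(n^(log_8 512) · (log n)^(2+1)) = Θ(n^3 · (log n)^3).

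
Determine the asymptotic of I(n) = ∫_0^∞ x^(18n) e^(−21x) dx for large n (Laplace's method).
I(n) ~ (sqrt(2π·18n) / 21) · (18n/(21e))^(18n)

Write the integrand as exp(18n ln x − 21x) and set f(x) = 18n ln x − 21x. Then f'(x) = 18n/x − 21 = 0 at x* = 18n/21, and f''(x*) = −18n/x*^2 = −21^2/(18n). Laplace's method (interior maximum) gives
  I(n) ~ e^(f(x*)) · sqrt(2π / |f''(x*)|)
        = exp(18n ln(18n/21) − 18n) · sqrt(2π · 18n / 21^2)
        = (18n/21)^(18n) e^(−18n) · sqrt(2π·18n) / 21
        = (sqrt(2π·18n) / 21) · (18n/(21e))^(18n).
This matches Γ(18n+1)/21^(18n+1) with Stirling applied to Γ.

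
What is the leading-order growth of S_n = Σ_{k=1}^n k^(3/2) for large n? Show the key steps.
S_n ~ (2/5) · n^(5/2)

Integral comparison: Σ_{k=1}^n k^(3/2) = ∫_0^n x^(3/2) dx + O(n^(3/2)). The integral is n^(1 + 3/2) / (1 + 3/2) = n^((3+2)/2) / ((3+2)/2) = (2/5) · n^(5/2).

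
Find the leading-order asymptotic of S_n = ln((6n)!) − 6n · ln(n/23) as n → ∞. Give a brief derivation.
S_n ~ 6n · (ln 138 − 1) + O(ln n)

Stirling: ln((6n)!) = 6n ln(6n) − 6n + O(ln n).
  S_n = 6n ln(6n) − 6n − 6n ln(n/23) + O(ln n)
      = 6n ln(6n) − 6n ln n + 6n ln 23 − 6n + O(ln n)
      = 6n ln 6 + 6n ln 23 − 6n + O(ln n)
      = 6n (ln 138 − 1) + O(ln n).
Numerically ln(138) − 1 ≈ 3.9273.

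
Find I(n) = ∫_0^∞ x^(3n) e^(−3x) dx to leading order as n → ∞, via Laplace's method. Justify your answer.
I(n) ~ (sqrt(2π·3n) / 3) · (3n/(3e))^(3n)

Write the integrand as exp(3n ln x − 3x) and set f(x) = 3n ln x − 3x. Then f'(x) = 3n/x − 3 = 0 at x* = 3n/3, and f''(x*) = −3n/x*^2 = −3^2/(3n). Laplace's method (interior maximum) gives
  I(n) ~ e^(f(x*)) · sqrt(2π / |f''(x*)|)
        = exp(3n ln(3n/3) − 3n) · sqrt(2π · 3n / 3^2)
        = (3n/3)^(3n) e^(−3n) · sqrt(2π·3n) / 3
        = (sqrt(2π·3n) / 3) · (3n/(3e))^(3n).
This matches Γ(3n+1)/3^(3n+1) with Stirling applied to Γ.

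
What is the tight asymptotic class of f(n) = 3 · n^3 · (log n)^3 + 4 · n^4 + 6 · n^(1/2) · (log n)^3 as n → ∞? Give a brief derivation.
f(n) ∈ Θ(n^4)

Compare the terms by growth order. For large n, n^a · (log n)^b dominates n^a' · (log n)^b' iff a > a', or (a = a' and b > b'). Ranking the 3 terms shows the dominant one is 4 · n^4. Hence f(n) ∈ Θ(n^4).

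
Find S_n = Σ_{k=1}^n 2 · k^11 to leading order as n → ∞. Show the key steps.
S_n ~ n^12 / 6

By integral comparison (Euler-Maclaurin), Σ_{k=1}^n 2 · k^11 = 2 · ∫_0^n x^11 dx + O(n^11) = 2 · n^12/12 = n^12 / 6 + O(n^11). (Equivalently, Faulhaber's formula gives the same leading term.)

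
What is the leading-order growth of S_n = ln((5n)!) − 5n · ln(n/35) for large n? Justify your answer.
S_n ~ 5n · (ln 175 − 1) + O(ln n)

Stirling: ln((5n)!) = 5n ln(5n) − 5n + O(ln n).
  S_n = 5n ln(5n) − 5n − 5n ln(n/35) + O(ln n)
      = 5n ln(5n) − 5n ln n + 5n ln 35 − 5n + O(ln n)
      = 5n ln 5 + 5n ln 35 − 5n + O(ln n)
      = 5n (ln 175 − 1) + O(ln n).
Numerically ln(175) − 1 ≈ 4.1648.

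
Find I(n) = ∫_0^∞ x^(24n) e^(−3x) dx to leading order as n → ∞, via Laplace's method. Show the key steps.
I(n) ~ (sqrt(2π·24n) / 3) · (24n/(3e))^(24n)

Write the integrand as exp(24n ln x − 3x) and set f(x) = 24n ln x − 3x. Then f'(x) = 24n/x − 3 = 0 at x* = 24n/3, and f''(x*) = −24n/x*^2 = −3^2/(24n). Laplace's method (interior maximum) gives
  I(n) ~ e^(f(x*)) · sqrt(2π / |f''(x*)|)
        = exp(24n ln(24n/3) − 24n) · sqrt(2π · 24n / 3^2)
        = (24n/3)^(24n) e^(−24n) · sqrt(2π·24n) / 3
        = (sqrt(2π·24n) / 3) · (24n/(3e))^(24n).
This matches Γ(24n+1)/3^(24n+1) with Stirling applied to Γ.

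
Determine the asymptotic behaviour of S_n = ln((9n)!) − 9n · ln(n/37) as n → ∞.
S_n ~ 9n · (ln 333 − 1) + O(ln n)

Stirling: ln((9n)!) = 9n ln(9n) − 9n + O(ln n).
  S_n = 9n ln(9n) − 9n − 9n ln(n/37) + O(ln n)
      = 9n ln(9n) − 9n ln n + 9n ln 37 − 9n + O(ln n)
      = 9n ln 9 + 9n ln 37 − 9n + O(ln n)
      = 9n (ln 333 − 1) + O(ln n).
Numerically ln(333) − 1 ≈ 4.8081.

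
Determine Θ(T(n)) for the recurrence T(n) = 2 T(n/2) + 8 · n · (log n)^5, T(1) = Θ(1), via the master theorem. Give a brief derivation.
T(n) = Θ(n · (log n)^6)

Here log_2 2 = 1 and f(n) = 8 · n · (log n)^5 = Θ(n^(log_2 2) · (log n)^5). This is the extended Case 2 of the master theorem (f matches the critical exponent up to log factors), giving T(n) = Θ(n^(log_2 2) · (log n)^(5+1)) = Θ(n · (log n)^6).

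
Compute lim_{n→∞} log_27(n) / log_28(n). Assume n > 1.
lim = ln(28) / ln(27) = log_27(28)

Change of base: log_27(n) = ln n / ln 27 and log_28(n) = ln n / ln 28. The ratio is (ln n / ln 27) · (ln 28 / ln n) = ln 28 / ln 27, a constant independent of n. So the limit is ln 28 / ln 27 = log_27(28).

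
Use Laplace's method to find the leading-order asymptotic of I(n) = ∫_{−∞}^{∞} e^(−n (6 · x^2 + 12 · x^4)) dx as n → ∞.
I(n) ~ sqrt(π/(6n))

φ(x) = 6 · x^2 + 12 · x^4 has its unique global minimum at x* = 0 (since φ'(x) = 12x + 48x^3 = 0 only at x = 0 for real x with both coefficients positive, and φ → ∞ as |x| → ∞). At x* = 0, φ(0) = 0 and φ''(0) = 12. Laplace's method then gives
  I(n) ~ sqrt(2π / (n · φ''(0))) · e^(−n φ(0)) = sqrt(2π / (12n)) = sqrt(π/(6n)).
The 12 · x^4 term contributes only at subleading order (an O(1/n) relative correction).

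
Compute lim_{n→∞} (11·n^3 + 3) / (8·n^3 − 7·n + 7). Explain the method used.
lim = 11/8

For large n the leading n^3 terms dominate both numerator and denominator. Dividing top and bottom by n^3, every other term tends to 0, leaving 11/8.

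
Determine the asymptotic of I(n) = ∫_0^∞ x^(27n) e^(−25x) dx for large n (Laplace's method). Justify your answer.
I(n) ~ (sqrt(2π·27n) / 25) · (27n/(25e))^(27n)

Write the integrand as exp(27n ln x − 25x) and set f(x) = 27n ln x − 25x. Then f'(x) = 27n/x − 25 = 0 at x* = 27n/25, and f''(x*) = −27n/x*^2 = −25^2/(27n). Laplace's method (interior maximum) gives
  I(n) ~ e^(f(x*)) · sqrt(2π / |f''(x*)|)
        = exp(27n ln(27n/25) − 27n) · sqrt(2π · 27n / 25^2)
        = (27n/25)^(27n) e^(−27n) · sqrt(2π·27n) / 25
        = (sqrt(2π·27n) / 25) · (27n/(25e))^(27n).
This matches Γ(27n+1)/25^(27n+1) with Stirling applied to Γ.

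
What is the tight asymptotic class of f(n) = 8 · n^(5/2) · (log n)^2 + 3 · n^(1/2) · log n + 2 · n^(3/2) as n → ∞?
f(n) ∈ Θ(n^(5/2) · (log n)^2)

Compare the terms by growth order. For large n, n^a · (log n)^b dominates n^a' · (log n)^b' iff a > a', or (a = a' and b > b'). Ranking the 3 terms shows the dominant one is 8 · n^(5/2) · (log n)^2. Hence f(n) ∈ Θ(n^(5/2) · (log n)^2).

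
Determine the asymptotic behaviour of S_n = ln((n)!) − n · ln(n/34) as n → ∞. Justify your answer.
S_n ~ n · (ln 34 − 1) + O(ln n)

Stirling: ln((n)!) = n ln(n) − n + O(ln n).
  S_n = n ln(n) − n − n ln(n/34) + O(ln n)
      = n ln(n) − n ln n + n ln 34 − n + O(ln n)
      = n ln 34 − n + O(ln n)
      = n (ln 34 − 1) + O(ln n).
Numerically ln(34) − 1 ≈ 2.5264.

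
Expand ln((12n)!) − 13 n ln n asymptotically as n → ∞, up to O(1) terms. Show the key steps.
ln((12n)!) − 13 n ln n = −n ln n + 12(ln 12 − 1) n + (1/2) ln(2π·12n) + O(1/n)

Stirling: ln((12n)!) = 12n ln(12n) − 12n + (1/2) ln(2π·12n) + O(1/n).
Expand 12n ln(12n) = 12n (ln n + ln 12) = 12n ln n + 12n ln 12.
Subtract 13n ln n: leading term is (12 − 13) n ln n = −n ln n. The next term is 12n ln 12 − 12n = 12(ln 12 − 1) n. Then the (1/2) ln(2π·12n) correction.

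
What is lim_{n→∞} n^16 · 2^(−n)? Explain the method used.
lim = 0

Exponentials with base > 1 dominate every fixed polynomial: for any fixed c, n^c / 2^n → 0 as n → ∞ (e.g. by the ratio test, or by writing 2^n = e^(n ln 2) and noting e^(n ln 2) / n^c → ∞). Hence n^16 · 2^(−n) = n^16 / 2^n → 0.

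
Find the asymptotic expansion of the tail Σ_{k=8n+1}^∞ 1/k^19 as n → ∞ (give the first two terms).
Σ_{k>8n} 1/k^19 = 1/(18 · (8n)^18) − 1/(2 · (8n)^19) + O(1/(8n)^20)

Compare to the integral: ∫_{8n}^∞ x^(−19) dx = [−x^(−18)/18]_{8n}^∞ = 1/((19−1)·(8n)^18). The Euler-Maclaurin correction adds −f(8n)/2 = −1/(2·(8n)^19). Euler-Maclaurin then gives
  Σ_{k>8n} 1/k^19 = ∫_{8n}^∞ dx/x^19 − 1/(2·(8n)^19) + O(1/(8n)^20).
(Equivalently this is ζ(19) − Σ_{k≤8n} 1/k^19.)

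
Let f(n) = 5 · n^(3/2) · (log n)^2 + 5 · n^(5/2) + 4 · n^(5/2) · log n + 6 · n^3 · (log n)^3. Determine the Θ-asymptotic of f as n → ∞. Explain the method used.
f(n) ∈ Θ(n^3 · (log n)^3)

Compare the terms by growth order. For large n, n^a · (log n)^b dominates n^a' · (log n)^b' iff a > a', or (a = a' and b > b'). Ranking the 4 terms shows the dominant one is 6 · n^3 · (log n)^3. Hence f(n) ∈ Θ(n^3 · (log n)^3).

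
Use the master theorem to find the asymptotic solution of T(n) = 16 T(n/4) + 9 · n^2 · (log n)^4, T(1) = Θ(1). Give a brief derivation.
T(n) = Θ(n^2 · (log n)^5)

Here log_4 16 = 2 and f(n) = 9 · n^2 · (log n)^4 = Θ(n^(log_4 16) · (log n)^4). This is the extended Case 2 of the master theorem (f matches the critical exponent up to log factors), giving T(n) = Θ(n^(log_4 16) · (log n)^(4+1)) = Θ(n^2 · (log n)^5).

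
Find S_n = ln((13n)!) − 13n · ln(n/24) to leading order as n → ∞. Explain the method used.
S_n ~ 13n · (ln 312 − 1) + O(ln n)

Stirling: ln((13n)!) = 13n ln(13n) − 13n + O(ln n).
  S_n = 13n ln(13n) − 13n − 13n ln(n/24) + O(ln n)
      = 13n ln(13n) − 13n ln n + 13n ln 24 − 13n + O(ln n)
      = 13n ln 13 + 13n ln 24 − 13n + O(ln n)
      = 13n (ln 312 − 1) + O(ln n).
Numerically ln(312) − 1 ≈ 4.7430.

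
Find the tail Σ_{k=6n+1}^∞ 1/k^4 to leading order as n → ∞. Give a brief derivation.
Σ_{k>6n} 1/k^4 ~ 1/(3 · (6n)^3)

Compare to the integral: ∫_{6n}^∞ x^(−4) dx = [−x^(−3)/3]_{6n}^∞ = 1/((4−1)·(6n)^3). Euler-Maclaurin then gives
  Σ_{k>6n} 1/k^4 = ∫_{6n}^∞ dx/x^4 − 1/(2·(6n)^4) + O(1/(6n)^5).
(Equivalently this is ζ(4) − Σ_{k≤6n} 1/k^4.)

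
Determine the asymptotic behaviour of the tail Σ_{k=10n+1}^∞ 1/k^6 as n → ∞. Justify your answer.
Σ_{k>10n} 1/k^6 ~ 1/(5 · (10n)^5)

Compare to the integral: ∫_{10n}^∞ x^(−6) dx = [−x^(−5)/5]_{10n}^∞ = 1/((6−1)·(10n)^5). Euler-Maclaurin then gives
  Σ_{k>10n} 1/k^6 = ∫_{10n}^∞ dx/x^6 − 1/(2·(10n)^6) + O(1/(10n)^7).
(Equivalently this is ζ(6) − Σ_{k≤10n} 1/k^6.)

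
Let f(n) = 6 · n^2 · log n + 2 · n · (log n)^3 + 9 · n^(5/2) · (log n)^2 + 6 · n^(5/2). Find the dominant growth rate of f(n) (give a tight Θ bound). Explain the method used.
f(n) ∈ Θ(n^(5/2) · (log n)^2)

Compare the terms by growth order. For large n, n^a · (log n)^b dominates n^a' · (log n)^b' iff a > a', or (a = a' and b > b'). Ranking the 4 terms shows the dominant one is 9 · n^(5/2) · (log n)^2. Hence f(n) ∈ Θ(n^(5/2) · (log n)^2).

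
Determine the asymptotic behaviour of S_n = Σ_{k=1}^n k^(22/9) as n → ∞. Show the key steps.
S_n ~ (9/31) · n^(31/9)

Integral comparison: Σ_{k=1}^n k^(22/9) = ∫_0^n x^(22/9) dx + O(n^(22/9)). The integral is n^(1 + 22/9) / (1 + 22/9) = n^((22+9)/9) / ((22+9)/9) = (9/31) · n^(31/9).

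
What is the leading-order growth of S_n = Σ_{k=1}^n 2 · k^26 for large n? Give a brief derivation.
S_n ~ 2 · n^27 / 27

By integral comparison (Euler-Maclaurin), Σ_{k=1}^n 2 · k^26 = 2 · ∫_0^n x^26 dx + O(n^26) = 2 · n^27/27 + O(n^26). (Equivalently, Faulhaber's formula gives the same leading term.)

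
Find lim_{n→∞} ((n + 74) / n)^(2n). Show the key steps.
lim = e^148

Rewrite as (1 + 74/n)^(2n). By the standard limit (1 + x/n)^n → e^x, we have (1 + 74/n)^n → e^74, and raising to the 2nd power gives e^148.
More precisely, ln[(1 + 74/n)^(2n)] = 2n · ln(1 + 74/n) = 2n · (74/n + O(1/n^2)) = 148 + O(1/n) → 148.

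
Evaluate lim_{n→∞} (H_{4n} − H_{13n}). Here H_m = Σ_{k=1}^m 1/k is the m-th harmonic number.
lim = ln(4/13)

Euler-Maclaurin gives H_m = ln m + γ + 1/(2m) + O(1/m^2). The γ and O(1/m) terms cancel in the difference:
  H_{4n} − H_{13n} = ln(4n) − ln(13n) + O(1/n) = ln(4/13) + O(1/n).
Hence the limit is ln(4/13).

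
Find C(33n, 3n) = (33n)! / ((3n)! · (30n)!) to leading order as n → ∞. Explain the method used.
C(33n, 3n) ~ (285311670611/10000000000)^(3n) · sqrt(11/(20π·3n))

Write N = 3n. Apply Stirling to each factorial:
  (11N)! ~ sqrt(2π·11N) · (11N/e)^(11N),
  N! ~ sqrt(2π N) · (N/e)^N,
  (10N)! ~ sqrt(2π·10N) · (10N/e)^(10N).
The exponential factors combine to (11N)^(11N) / (N^N · (10N)^(10N)) = 11^(11N)/10^(10N) = (11^11/10^10)^N = (285311670611/10000000000)^N.
The square-root prefactors combine to sqrt(2π·11N) / (sqrt(2π N)·sqrt(2π·10N)) = sqrt(11 / (2π·10·N)) = sqrt(11/(20π·3n)).
Substituting N = 3n: C(33n, 3n) ~ (285311670611/10000000000)^(3n) · sqrt(11/(20π·3n)).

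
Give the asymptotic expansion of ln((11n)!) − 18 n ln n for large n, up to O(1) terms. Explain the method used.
ln((11n)!) − 18 n ln n = −7 n ln n + 11(ln 11 − 1) n + (1/2) ln(2π·11n) + O(1/n)

Stirling: ln((11n)!) = 11n ln(11n) − 11n + (1/2) ln(2π·11n) + O(1/n).
Expand 11n ln(11n) = 11n (ln n + ln 11) = 11n ln n + 11n ln 11.
Subtract 18n ln n: leading term is (11 − 18) n ln n = −7 n ln n. The next term is 11n ln 11 − 11n = 11(ln 11 − 1) n. Then the (1/2) ln(2π·11n) correction.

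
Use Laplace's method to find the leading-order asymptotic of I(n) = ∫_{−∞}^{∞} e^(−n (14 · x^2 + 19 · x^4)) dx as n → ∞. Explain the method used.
I(n) ~ sqrt(π/(14n))

φ(x) = 14 · x^2 + 19 · x^4 has its unique global minimum at x* = 0 (since φ'(x) = 28x + 76x^3 = 0 only at x = 0 for real x with both coefficients positive, and φ → ∞ as |x| → ∞). At x* = 0, φ(0) = 0 and φ''(0) = 28. Laplace's method then gives
  I(n) ~ sqrt(2π / (n · φ''(0))) · e^(−n φ(0)) = sqrt(2π / (28n)) = sqrt(π/(14n)).
The 19 · x^4 term contributes only at subleading order (an O(1/n) relative correction).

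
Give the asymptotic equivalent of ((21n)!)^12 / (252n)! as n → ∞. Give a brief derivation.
((21n)!)^12/(252n)! ~ ((2π·21n)^(11/2) / sqrt(12)) · 12^(−12·21n)  →  0

Write N = 21n. Stirling: N! ~ sqrt(2π N)(N/e)^N and (12N)! ~ sqrt(2π·12N)·(12N/e)^(12N).
  (N!)^12/(12N)! ~ (2π N)^(12/2) (N/e)^(12N) / [sqrt(2π·12N) (12N/e)^(12N)]
     = (2π N)^(12/2) / sqrt(2π·12N) · (N/(12N))^(12N)
     = (2π N)^((12−1)/2) / sqrt(12) · 12^(−12N).
Since 12^12 > 1, the factor 12^(−12N) decays exponentially, so the ratio → 0. Substituting N = 21n gives the stated form.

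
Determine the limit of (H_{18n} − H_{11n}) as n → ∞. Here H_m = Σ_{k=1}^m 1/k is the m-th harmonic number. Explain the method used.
lim = ln(18/11)

Euler-Maclaurin gives H_m = ln m + γ + 1/(2m) + O(1/m^2). The γ and O(1/m) terms cancel in the difference:
  H_{18n} − H_{11n} = ln(18n) − ln(11n) + O(1/n) = ln(18/11) + O(1/n).
Hence the limit is ln(18/11).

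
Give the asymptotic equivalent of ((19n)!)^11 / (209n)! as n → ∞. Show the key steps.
((19n)!)^11/(209n)! ~ ((2π·19n)^(10/2) / sqrt(11)) · 11^(−11·19n)  →  0

Write N = 19n. Stirling: N! ~ sqrt(2π N)(N/e)^N and (11N)! ~ sqrt(2π·11N)·(11N/e)^(11N).
  (N!)^11/(11N)! ~ (2π N)^(11/2) (N/e)^(11N) / [sqrt(2π·11N) (11N/e)^(11N)]
     = (2π N)^(11/2) / sqrt(2π·11N) · (N/(11N))^(11N)
     = (2π N)^((11−1)/2) / sqrt(11) · 11^(−11N).
Since 11^11 > 1, the factor 11^(−11N) decays exponentially, so the ratio → 0. Substituting N = 19n gives the stated form.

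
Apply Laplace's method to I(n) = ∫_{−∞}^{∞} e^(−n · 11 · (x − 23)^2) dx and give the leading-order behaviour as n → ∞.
I(n) = sqrt(π/(11n))

Here φ(x) = 11 · (x − 23)^2 has its unique minimum at x* = 23 with φ(x*) = 0 and φ''(x*) = 22. Laplace's method gives
  I(n) ~ e^(−n φ(x*)) · sqrt(2π / (n · φ''(x*))) = sqrt(2π / (22n)) = sqrt(π/(11n)).
This is exact: substituting u = (x − 23)·sqrt(11n) gives I(n) = (1/sqrt(11n)) ∫_{−∞}^{∞} e^(−u^2) du = sqrt(π/(11n)).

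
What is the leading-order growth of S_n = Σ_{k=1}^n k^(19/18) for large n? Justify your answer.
S_n ~ (18/37) · n^(37/18)

Integral comparison: Σ_{k=1}^n k^(19/18) = ∫_0^n x^(19/18) dx + O(n^(19/18)). The integral is n^(1 + 19/18) / (1 + 19/18) = n^((19+18)/18) / ((19+18)/18) = (18/37) · n^(37/18).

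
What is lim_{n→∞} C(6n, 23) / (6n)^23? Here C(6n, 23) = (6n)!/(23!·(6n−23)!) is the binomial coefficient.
lim = 1/23! = 1/25852016738884976640000

With N = 6n → ∞: C(N, 23) / N^23 = [N(N−1)…(N−22)] / (23! · N^23) = (1/23!) · 1 · (1 − 1/(6n)) · … · (1 − 22/(6n)). Each factor → 1 as N → ∞, so the limit is 1/23! = 1/25852016738884976640000.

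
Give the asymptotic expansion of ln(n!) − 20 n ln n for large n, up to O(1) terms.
ln(n!) − 20 n ln n = −19 n ln n − n + (1/2) ln(2π n) + O(1/n)

Stirling: ln((n)!) = n ln(n) − n + (1/2) ln(2π·n) + O(1/n).
Here n ln(n) = n ln n.
Subtract 20n ln n: leading term is (1 − 20) n ln n = −19 n ln n. The next term is −n. Then the (1/2) ln(2π·n) correction.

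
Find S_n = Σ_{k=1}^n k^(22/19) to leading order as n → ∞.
S_n ~ (19/41) · n^(41/19)

Integral comparison: Σ_{k=1}^n k^(22/19) = ∫_0^n x^(22/19) dx + O(n^(22/19)). The integral is n^(1 + 22/19) / (1 + 22/19) = n^((22+19)/19) / ((22+19)/19) = (19/41) · n^(41/19).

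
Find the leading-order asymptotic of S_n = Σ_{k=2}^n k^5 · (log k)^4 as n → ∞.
S_n ~ n^6 · (log n)^4 / 6

By integral comparison, S_n = ∫_1^n x^5 · (log x)^4 dx + O(n^5 · (log n)^4). For the integral, the leading term of ∫_1^n x^5 (log x)^4 dx is n^6/6 · (log n)^4 (by repeated integration by parts; each step lowers the log-exponent and produces a relatively O(1/log n) correction). Hence S_n ~ n^6 · (log n)^4 / 6.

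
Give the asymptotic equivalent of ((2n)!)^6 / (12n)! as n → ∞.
((2n)!)^6/(12n)! ~ ((2π·2n)^(5/2) / sqrt(6)) · 6^(−6·2n)  →  0

Write N = 2n. Stirling: N! ~ sqrt(2π N)(N/e)^N and (6N)! ~ sqrt(2π·6N)·(6N/e)^(6N).
  (N!)^6/(6N)! ~ (2π N)^(6/2) (N/e)^(6N) / [sqrt(2π·6N) (6N/e)^(6N)]
     = (2π N)^(6/2) / sqrt(2π·6N) · (N/(6N))^(6N)
     = (2π N)^((6−1)/2) / sqrt(6) · 6^(−6N).
Since 6^6 > 1, the factor 6^(−6N) decays exponentially, so the ratio → 0. Substituting N = 2n gives the stated form.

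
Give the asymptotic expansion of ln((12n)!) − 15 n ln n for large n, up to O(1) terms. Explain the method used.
ln((12n)!) − 15 n ln n = −3 n ln n + 12(ln 12 − 1) n + (1/2) ln(2π·12n) + O(1/n)

Stirling: ln((12n)!) = 12n ln(12n) − 12n + (1/2) ln(2π·12n) + O(1/n).
Expand 12n ln(12n) = 12n (ln n + ln 12) = 12n ln n + 12n ln 12.
Subtract 15n ln n: leading term is (12 − 15) n ln n = −3 n ln n. The next term is 12n ln 12 − 12n = 12(ln 12 − 1) n. Then the (1/2) ln(2π·12n) correction.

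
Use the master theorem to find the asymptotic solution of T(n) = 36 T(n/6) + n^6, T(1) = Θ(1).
T(n) = Θ(n^6)

log_6 36 ≈ 2.000. f(n) = n^6 dominates n^(log_6 36) since 6 > 2.000, and the regularity condition a·f(n/b) = 36·(n/6)^6 = (36/46656)·n^6 ≤ c·f(n) holds with c = 36/46656 ≈ 0.000772 < 1. So this is Case 3: T(n) = Θ(f(n)) = Θ(n^6).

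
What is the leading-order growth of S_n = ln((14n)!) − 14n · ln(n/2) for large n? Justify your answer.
S_n ~ 14n · (ln 28 − 1) + O(ln n)

Stirling: ln((14n)!) = 14n ln(14n) − 14n + O(ln n).
  S_n = 14n ln(14n) − 14n − 14n ln(n/2) + O(ln n)
      = 14n ln(14n) − 14n ln n + 14n ln 2 − 14n + O(ln n)
      = 14n ln 14 + 14n ln 2 − 14n + O(ln n)
      = 14n (ln 28 − 1) + O(ln n).
Numerically ln(28) − 1 ≈ 2.3322.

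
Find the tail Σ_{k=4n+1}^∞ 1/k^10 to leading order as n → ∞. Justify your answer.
Σ_{k>4n} 1/k^10 ~ 1/(9 · (4n)^9)

Compare to the integral: ∫_{4n}^∞ x^(−10) dx = [−x^(−9)/9]_{4n}^∞ = 1/((10−1)·(4n)^9). Euler-Maclaurin then gives
  Σ_{k>4n} 1/k^10 = ∫_{4n}^∞ dx/x^10 − 1/(2·(4n)^10) + O(1/(4n)^11).
(Equivalently this is ζ(10) − Σ_{k≤4n} 1/k^10.)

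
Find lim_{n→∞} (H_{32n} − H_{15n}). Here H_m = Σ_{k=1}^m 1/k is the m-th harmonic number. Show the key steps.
lim = ln(32/15)

Euler-Maclaurin gives H_m = ln m + γ + 1/(2m) + O(1/m^2). The γ and O(1/m) terms cancel in the difference:
  H_{32n} − H_{15n} = ln(32n) − ln(15n) + O(1/n) = ln(32/15) + O(1/n).
Hence the limit is ln(32/15).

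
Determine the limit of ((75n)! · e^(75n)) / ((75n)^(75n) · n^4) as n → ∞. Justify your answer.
lim = 0

Stirling: (75n)! ~ sqrt(2π·75n) · (75n/e)^(75n). Hence
  (75n)! · e^(75n) / (75n)^(75n) ~ sqrt(2π·75n).
Dividing by n^4: sqrt(2π·75n) / n^4 = sqrt(2π·75) · n^((1−8)/2), so the expression behaves like sqrt(2π·75) · n^((1−8)/2) → 0.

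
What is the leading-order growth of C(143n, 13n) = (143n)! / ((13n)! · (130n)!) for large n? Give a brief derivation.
C(143n, 13n) ~ (285311670611/10000000000)^(13n) · sqrt(11/(20π·13n))

Write N = 13n. Apply Stirling to each factorial:
  (11N)! ~ sqrt(2π·11N) · (11N/e)^(11N),
  N! ~ sqrt(2π N) · (N/e)^N,
  (10N)! ~ sqrt(2π·10N) · (10N/e)^(10N).
The exponential factors combine to (11N)^(11N) / (N^N · (10N)^(10N)) = 11^(11N)/10^(10N) = (11^11/10^10)^N = (285311670611/10000000000)^N.
The square-root prefactors combine to sqrt(2π·11N) / (sqrt(2π N)·sqrt(2π·10N)) = sqrt(11 / (2π·10·N)) = sqrt(11/(20π·13n)).
Substituting N = 13n: C(143n, 13n) ~ (285311670611/10000000000)^(13n) · sqrt(11/(20π·13n)).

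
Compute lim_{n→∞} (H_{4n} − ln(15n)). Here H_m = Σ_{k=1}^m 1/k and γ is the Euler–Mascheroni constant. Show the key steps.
lim = ln(4/15) + γ

By Euler-Maclaurin, H_m = ln m + γ + O(1/m). So
  H_{4n} − ln(15n) = ln(4n) + γ − ln(15n) + O(1/n)
                       = ln(4/15) + γ + O(1/n).
Hence the limit is ln(4/15) + γ.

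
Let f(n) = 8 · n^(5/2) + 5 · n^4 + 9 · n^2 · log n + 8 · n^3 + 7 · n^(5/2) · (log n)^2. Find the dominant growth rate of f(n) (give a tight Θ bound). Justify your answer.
f(n) ∈ Θ(n^4)

Compare the terms by growth order. For large n, n^a · (log n)^b dominates n^a' · (log n)^b' iff a > a', or (a = a' and b > b'). Ranking the 5 terms shows the dominant one is 5 · n^4. Hence f(n) ∈ Θ(n^4).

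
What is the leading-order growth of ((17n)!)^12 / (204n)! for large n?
((17n)!)^12/(204n)! ~ ((2π·17n)^(11/2) / sqrt(12)) · 12^(−12·17n)  →  0

Write N = 17n. Stirling: N! ~ sqrt(2π N)(N/e)^N and (12N)! ~ sqrt(2π·12N)·(12N/e)^(12N).
  (N!)^12/(12N)! ~ (2π N)^(12/2) (N/e)^(12N) / [sqrt(2π·12N) (12N/e)^(12N)]
     = (2π N)^(12/2) / sqrt(2π·12N) · (N/(12N))^(12N)
     = (2π N)^((12−1)/2) / sqrt(12) · 12^(−12N).
Since 12^12 > 1, the factor 12^(−12N) decays exponentially, so the ratio → 0. Substituting N = 17n gives the stated form.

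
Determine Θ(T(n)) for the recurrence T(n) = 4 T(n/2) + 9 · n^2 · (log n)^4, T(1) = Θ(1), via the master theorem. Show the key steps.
T(n) = Θ(n^2 · (log n)^5)

Here log_2 4 = 2 and f(n) = 9 · n^2 · (log n)^4 = Θ(n^(log_2 4) · (log n)^4). This is the extended Case 2 of the master theorem (f matches the critical exponent up to log factors), giving T(n) = Θ(n^(log_2 4) · (log n)^(4+1)) = Θ(n^2 · (log n)^5).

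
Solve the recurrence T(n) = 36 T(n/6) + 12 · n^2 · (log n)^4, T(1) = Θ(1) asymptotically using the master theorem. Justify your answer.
T(n) = Θ(n^2 · (log n)^5)

Here log_6 36 = 2 and f(n) = 12 · n^2 · (log n)^4 = Θ(n^(log_6 36) · (log n)^4). This is the extended Case 2 of the master theorem (f matches the critical exponent up to log factors), giving T(n) = Θ(n^(log_6 36) · (log n)^(4+1)) = Θ(n^2 · (log n)^5).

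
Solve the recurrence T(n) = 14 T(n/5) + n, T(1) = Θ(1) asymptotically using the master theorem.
T(n) = Θ(n^(log_5 14))

Master theorem: compare f(n) = n to n^(log_5 14) where log_5 14 ≈ 1.640. Since 1 < log_5 14, we have f(n) = O(n^(log_5 14 − ε)) for some ε > 0 — Case 1. Hence T(n) = Θ(n^(log_5 14)).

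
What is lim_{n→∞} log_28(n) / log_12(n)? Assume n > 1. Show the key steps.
lim = ln(12) / ln(28) = log_28(12)

Change of base: log_28(n) = ln n / ln 28 and log_12(n) = ln n / ln 12. The ratio is (ln n / ln 28) · (ln 12 / ln n) = ln 12 / ln 28, a constant independent of n. So the limit is ln 12 / ln 28 = log_28(12).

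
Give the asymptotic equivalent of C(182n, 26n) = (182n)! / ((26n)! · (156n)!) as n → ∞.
C(182n, 26n) ~ (823543/46656)^(26n) · sqrt(7/(12π·26n))

Write N = 26n. Apply Stirling to each factorial:
  (7N)! ~ sqrt(2π·7N) · (7N/e)^(7N),
  N! ~ sqrt(2π N) · (N/e)^N,
  (6N)! ~ sqrt(2π·6N) · (6N/e)^(6N).
The exponential factors combine to (7N)^(7N) / (N^N · (6N)^(6N)) = 7^(7N)/6^(6N) = (7^7/6^6)^N = (823543/46656)^N.
The square-root prefactors combine to sqrt(2π·7N) / (sqrt(2π N)·sqrt(2π·6N)) = sqrt(7 / (2π·6·N)) = sqrt(7/(12π·26n)).
Substituting N = 26n: C(182n, 26n) ~ (823543/46656)^(26n) · sqrt(7/(12π·26n)).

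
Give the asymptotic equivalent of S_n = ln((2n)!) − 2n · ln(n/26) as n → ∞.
S_n ~ 2n · (ln 52 − 1) + O(ln n)

Stirling: ln((2n)!) = 2n ln(2n) − 2n + O(ln n).
  S_n = 2n ln(2n) − 2n − 2n ln(n/26) + O(ln n)
      = 2n ln(2n) − 2n ln n + 2n ln 26 − 2n + O(ln n)
      = 2n ln 2 + 2n ln 26 − 2n + O(ln n)
      = 2n (ln 52 − 1) + O(ln n).
Numerically ln(52) − 1 ≈ 2.9512.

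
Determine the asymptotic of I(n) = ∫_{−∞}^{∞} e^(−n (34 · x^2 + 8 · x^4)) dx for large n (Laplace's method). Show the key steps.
I(n) ~ sqrt(π/(34n))

φ(x) = 34 · x^2 + 8 · x^4 has its unique global minimum at x* = 0 (since φ'(x) = 68x + 32x^3 = 0 only at x = 0 for real x with both coefficients positive, and φ → ∞ as |x| → ∞). At x* = 0, φ(0) = 0 and φ''(0) = 68. Laplace's method then gives
  I(n) ~ sqrt(2π / (n · φ''(0))) · e^(−n φ(0)) = sqrt(2π / (68n)) = sqrt(π/(34n)).
The 8 · x^4 term contributes only at subleading order (an O(1/n) relative correction).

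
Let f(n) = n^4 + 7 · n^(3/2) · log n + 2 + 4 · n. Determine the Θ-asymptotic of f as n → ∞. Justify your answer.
f(n) ∈ Θ(n^4)

Compare the terms by growth order. For large n, n^a · (log n)^b dominates n^a' · (log n)^b' iff a > a', or (a = a' and b > b'). Ranking the 4 terms shows the dominant one is n^4. Hence f(n) ∈ Θ(n^4).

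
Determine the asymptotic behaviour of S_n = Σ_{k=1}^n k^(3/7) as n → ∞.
S_n ~ (7/10) · n^(10/7)

Integral comparison: Σ_{k=1}^n k^(3/7) = ∫_0^n x^(3/7) dx + O(n^(3/7)). The integral is n^(1 + 3/7) / (1 + 3/7) = n^((3+7)/7) / ((3+7)/7) = (7/10) · n^(10/7).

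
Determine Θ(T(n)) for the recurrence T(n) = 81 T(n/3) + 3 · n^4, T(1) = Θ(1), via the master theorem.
T(n) = Θ(n^4 log n)

log_3 81 = 4, and f(n) = 3 · n^4 = Θ(n^(log_3 81)). This is Case 2 of the master theorem: T(n) = Θ(f(n) · log n) = Θ(n^4 log n).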